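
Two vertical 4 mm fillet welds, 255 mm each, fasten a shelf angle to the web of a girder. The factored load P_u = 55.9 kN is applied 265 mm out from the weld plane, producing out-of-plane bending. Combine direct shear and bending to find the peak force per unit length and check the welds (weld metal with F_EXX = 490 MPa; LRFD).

L_w = 2 × 255 = 510 mm; section modulus (unit throat) S = 2 × L²/6 = 21680 mm².
Direct shear f_v = P/L_w = 55.9×10³/510 = 109.6 N/mm.
Moment M = P × e = 55.9×10³ × 265 = 14814000 N·mm; bending f_b = M/S = 683.4 N/mm.
f_max = √(f_v² + f_b²) = √(109.6² + 683.4²) = 692.2 N/mm.
φr_n = 0.75 × 0.6 × 490 × (0.707 × 4) = 623.6 N/mm → NOT adequate.

f_max ≈ 692 N/mm; NOT adequate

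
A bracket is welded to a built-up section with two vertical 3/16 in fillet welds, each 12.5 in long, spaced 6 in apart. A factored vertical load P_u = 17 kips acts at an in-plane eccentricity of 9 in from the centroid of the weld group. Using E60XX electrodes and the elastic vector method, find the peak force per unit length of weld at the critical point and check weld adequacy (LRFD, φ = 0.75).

f_max ≈ 2.3 kip/in; adequate

E60XX → F_EXX = 60 ksi.
Total weld length L_w = 25 in. Treat welds as unit-width lines.
Polar moment about centroid: J = 2[d³/12 + d(b/2)²] = 2[12.5³/12 + 12.5×3²] = 550.5 in³.
Direct shear f_v = P/L_w = 17 / 25 = 0.68 kip/in (vertical).
Torsion M = P·e = 17 × 9 = 153 kip·in.
Critical point at (x, y) = (3, 6.25) from centroid. f_tx = M·y/J = 1.737 kip/in; f_ty = M·x/J = 0.8338 kip/in.
Resultant f_max = √[f_tx² + (f_v + f_ty)²] = √[1.737² + (0.68 + 0.8338)²] = 2.304 kip/in.
Capacity per unit length: φr_n = 0.75 × 0.6 × 60 × (0.707 × 0.1875) = 3.579 kip/in.
2.304 ≤ 3.579 → adequate.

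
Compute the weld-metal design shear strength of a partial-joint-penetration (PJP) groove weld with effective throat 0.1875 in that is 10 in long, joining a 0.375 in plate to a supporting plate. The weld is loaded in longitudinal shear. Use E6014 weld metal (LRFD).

φR_n ≈ 50.6 kips

E60XX → F_EXX = 60 ksi.
Effective throat (given) t_e = 0.1875 in.
A_we = 0.1875 × 10 = 1.875 in².
F_nw = 0.6 F_EXX = 36 ksi.
φR_n = 0.75 × 36 × 1.875 = 50.62 kips.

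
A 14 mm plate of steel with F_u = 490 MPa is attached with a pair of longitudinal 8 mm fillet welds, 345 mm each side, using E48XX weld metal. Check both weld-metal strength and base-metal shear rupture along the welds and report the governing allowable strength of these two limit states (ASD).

R_n/Ω ≈ 562 kN (weld metal governs)

E48XX → F_EXX = 480 MPa.
t_e = 0.707 × 8 = 5.656 mm; L = 690 mm.
Weld metal: R_n/Ω = (1/2.0) × 0.6 × 480 × 5.656 × 690 × 10⁻³ = 562 kN.
Base metal (shear rupture): R_n/Ω = (1/2.0) × 0.6 × 490 × 14 × 690 × 10⁻³ = 1420 kN.
Governing: weld metal.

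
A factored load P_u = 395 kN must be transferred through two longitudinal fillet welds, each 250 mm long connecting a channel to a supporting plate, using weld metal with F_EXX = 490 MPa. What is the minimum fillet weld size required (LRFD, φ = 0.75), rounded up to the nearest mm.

Total weld length L = 500 mm.
Required throat t_e = P_u / (φ × 0.6 F_EXX × L) = 395 / (0.75 × 0.6 × 490 × 500 × 10⁻³) = 3.583 mm.
Required leg w = t_e / 0.707 = 5.068 mm → use 6 mm.

w = 6 mm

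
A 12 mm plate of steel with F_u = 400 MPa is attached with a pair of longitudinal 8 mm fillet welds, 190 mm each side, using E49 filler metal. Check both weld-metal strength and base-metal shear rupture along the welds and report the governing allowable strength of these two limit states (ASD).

E49XX → F_EXX = 490 MPa.
t_e = 0.707 × 8 = 5.656 mm; L = 380 mm.
Weld metal: R_n/Ω = (1/2.0) × 0.6 × 490 × 5.656 × 380 × 10⁻³ = 315.9 kN.
Base metal (shear rupture): R_n/Ω = (1/2.0) × 0.6 × 400 × 12 × 380 × 10⁻³ = 547.2 kN.
Governing: weld metal.

R_n/Ω ≈ 316 kN (weld metal governs)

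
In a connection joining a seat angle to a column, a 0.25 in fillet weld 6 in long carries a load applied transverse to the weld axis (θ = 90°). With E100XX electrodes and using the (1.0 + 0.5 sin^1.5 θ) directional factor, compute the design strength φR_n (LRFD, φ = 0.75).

φR_n ≈ 71.6 kips

E100XX → F_EXX = 100 ksi.
t_e = 0.707 × 0.25 = 0.1767 in; A_we = 0.1767 × 6 = 1.06 in².
Directional factor: 1.0 + 0.5 sin^1.5(90°) = 1.5.
F_nw = 0.6 × 100 × 1.5 = 90 ksi.
φR_n = 0.75 × 90 × 1.06 = 71.58 kips.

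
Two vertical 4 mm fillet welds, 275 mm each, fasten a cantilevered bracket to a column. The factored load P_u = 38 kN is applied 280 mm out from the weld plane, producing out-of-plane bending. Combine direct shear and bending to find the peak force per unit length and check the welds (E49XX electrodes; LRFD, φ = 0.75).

E49XX → F_EXX = 490 MPa.
L_w = 2 × 275 = 550 mm; section modulus (unit throat) S = 2 × L²/6 = 25210 mm².
Direct shear f_v = P/L_w = 38×10³/550 = 69.09 N/mm.
Moment M = P × e = 38×10³ × 280 = 10640000 N·mm; bending f_b = M/S = 422.1 N/mm.
f_max = √(f_v² + f_b²) = √(69.09² + 422.1²) = 427.7 N/mm.
φr_n = 0.75 × 0.6 × 490 × (0.707 × 4) = 623.6 N/mm → adequate.

f_max ≈ 428 N/mm; adequate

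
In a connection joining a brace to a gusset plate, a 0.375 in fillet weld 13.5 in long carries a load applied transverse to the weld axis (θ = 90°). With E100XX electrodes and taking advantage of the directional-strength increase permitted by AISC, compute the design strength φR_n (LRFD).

E100XX → F_EXX = 100 ksi.
t_e = 0.707 × 0.375 = 0.2651 in; A_we = 0.2651 × 13.5 = 3.579 in².
Directional factor: 1.0 + 0.5 sin^1.5(90°) = 1.5.
F_nw = 0.6 × 100 × 1.5 = 90 ksi.
φR_n = 0.75 × 90 × 3.579 = 241.6 kip.

φR_n ≈ 242 kip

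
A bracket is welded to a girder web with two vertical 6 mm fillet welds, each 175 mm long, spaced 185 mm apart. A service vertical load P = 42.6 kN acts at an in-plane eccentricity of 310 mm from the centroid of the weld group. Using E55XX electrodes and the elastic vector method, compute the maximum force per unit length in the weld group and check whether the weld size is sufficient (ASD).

f_max ≈ 528 N/mm; adequate

E55XX → F_EXX = 550 MPa.
Total weld length L_w = 350 mm. Treat welds as unit-width lines.
Polar moment about centroid: J = 2[d³/12 + d(b/2)²] = 2[175³/12 + 175×92.5²] = 3888000 mm³.
Direct shear f_v = P/L_w = 42.6×10³ / 350 = 121.7 N/mm (vertical).
Torsion M = P·e = 42.6×10³ × 310 = 13206000 N·mm.
Critical point at (x, y) = (92.5, 87.5) from centroid. f_tx = M·y/J = 297.2 N/mm; f_ty = M·x/J = 314.2 N/mm.
Resultant f_max = √[f_tx² + (f_v + f_ty)²] = √[297.2² + (121.7 + 314.2)²] = 527.6 N/mm.
Capacity per unit length: r_n/Ω = (1/2.0) × 0.6 × 550 × (0.707 × 6) = 699.9 N/mm.
527.6 ≤ 699.9 → adequate.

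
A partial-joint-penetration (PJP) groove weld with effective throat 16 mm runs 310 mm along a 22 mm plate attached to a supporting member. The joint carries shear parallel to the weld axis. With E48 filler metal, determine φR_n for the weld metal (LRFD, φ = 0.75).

E48XX → F_EXX = 480 MPa.
Effective throat (given) t_e = 16 mm.
A_we = 16 × 310 = 4960 mm².
F_nw = 0.6 F_EXX = 288 MPa.
φR_n = 0.75 × 288 × 4960 × 10⁻³ = 1071 kN.

φR_n ≈ 1070 kN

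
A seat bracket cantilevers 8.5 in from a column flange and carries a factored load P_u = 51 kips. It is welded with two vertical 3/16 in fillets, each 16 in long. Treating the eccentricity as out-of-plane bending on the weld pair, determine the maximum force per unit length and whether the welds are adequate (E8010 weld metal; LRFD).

E80XX → F_EXX = 80 ksi.
L_w = 2 × 16 = 32 in; section modulus (unit throat) S = 2 × L²/6 = 85.33 in².
Direct shear f_v = P/L_w = 51/32 = 1.594 kip/in.
Moment M = P × e = 51 × 8.5 = 433.5 kip·in; bending f_b = M/S = 5.08 kip/in.
f_max = √(f_v² + f_b²) = √(1.594² + 5.08²) = 5.324 kip/in.
φr_n = 0.75 × 0.6 × 80 × (0.707 × 0.1875) = 4.772 kip/in → NOT adequate.

f_max ≈ 5.32 kip/in; NOT adequate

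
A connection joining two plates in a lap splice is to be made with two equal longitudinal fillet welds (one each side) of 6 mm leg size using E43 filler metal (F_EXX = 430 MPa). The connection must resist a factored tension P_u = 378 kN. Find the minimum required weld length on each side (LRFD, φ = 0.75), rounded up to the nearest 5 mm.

Throat t_e = 0.707 × 6 = 4.242 mm.
φr_n = 0.75 × 0.6 × 430 × 4.242 × 10⁻³ = 0.8208 kN/mm.
L_req = P_u / φr_n = 378 / 0.8208 = 460.5 mm total.
Per side: 460.5 / 2 = 230.3 mm.
Round up → use L = 235 mm on each side.

L = 235 mm on each side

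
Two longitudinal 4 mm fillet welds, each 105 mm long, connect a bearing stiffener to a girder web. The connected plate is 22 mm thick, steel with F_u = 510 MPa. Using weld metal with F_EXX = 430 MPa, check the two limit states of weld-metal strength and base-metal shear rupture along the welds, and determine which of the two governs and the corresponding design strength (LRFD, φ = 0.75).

t_e = 0.707 × 4 = 2.828 mm; L = 210 mm.
Weld metal: φR_n = 0.75 × 0.6 × 430 × 2.828 × 210 × 10⁻³ = 114.9 kN.
Base metal (shear rupture): φR_n = 0.75 × 0.6 × 510 × 22 × 210 × 10⁻³ = 1060 kN.
Governing: weld metal.

φR_n ≈ 115 kN (weld metal governs)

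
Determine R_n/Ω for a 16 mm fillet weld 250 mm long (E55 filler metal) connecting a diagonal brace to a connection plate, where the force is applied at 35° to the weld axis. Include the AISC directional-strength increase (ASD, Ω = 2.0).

E55XX → F_EXX = 550 MPa.
t_e = 0.707 × 16 = 11.31 mm; A_we = 11.31 × 250 = 2828 mm².
Directional factor: 1.0 + 0.5 sin^1.5(35°) = 1.217.
F_nw = 0.6 × 550 × 1.217 = 401.7 MPa.
R_n/Ω = (401.7 × 2828) / 2.0 × 10⁻³ = 568 kN.

R_n/Ω ≈ 568 kN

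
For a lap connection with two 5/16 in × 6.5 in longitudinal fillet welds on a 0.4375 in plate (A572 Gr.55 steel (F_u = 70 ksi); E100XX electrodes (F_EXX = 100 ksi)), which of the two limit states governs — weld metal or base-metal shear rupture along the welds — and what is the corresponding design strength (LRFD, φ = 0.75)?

t_e = 0.707 × 0.3125 = 0.2209 in; L = 13 in.
Weld metal: φR_n = 0.75 × 0.6 × 100 × 0.2209 × 13 = 129.2 kip.
Base metal (shear rupture): φR_n = 0.75 × 0.6 × 70 × 0.4375 × 13 = 179.2 kip.
Governing: weld metal.

φR_n ≈ 129 kip (weld metal governs)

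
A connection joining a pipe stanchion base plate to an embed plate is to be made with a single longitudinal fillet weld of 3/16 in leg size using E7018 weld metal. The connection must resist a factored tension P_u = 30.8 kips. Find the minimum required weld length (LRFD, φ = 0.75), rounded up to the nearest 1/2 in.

L = 7.5 in

E70XX → F_EXX = 70 ksi.
Throat t_e = 0.707 × 0.1875 = 0.1326 in.
φr_n = 0.75 × 0.6 × 70 × 0.1326 = 4.176 kips/in.
L_req = P_u / φr_n = 30.8 / 4.176 = 7.376 in total.
Round up → use L = 7.5 in.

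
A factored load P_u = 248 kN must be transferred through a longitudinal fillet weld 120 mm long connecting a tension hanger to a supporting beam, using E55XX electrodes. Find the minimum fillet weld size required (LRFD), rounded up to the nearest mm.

w = 12 mm

E55XX → F_EXX = 550 MPa.
Total weld length L = 120 mm.
Required throat t_e = P_u / (φ × 0.6 F_EXX × L) = 248 / (0.75 × 0.6 × 550 × 120 × 10⁻³) = 8.35 mm.
Required leg w = t_e / 0.707 = 11.81 mm → use 12 mm.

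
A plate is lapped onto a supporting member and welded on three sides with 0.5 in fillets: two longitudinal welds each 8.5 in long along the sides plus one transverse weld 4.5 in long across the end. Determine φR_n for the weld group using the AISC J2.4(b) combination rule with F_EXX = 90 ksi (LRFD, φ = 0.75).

φR_n ≈ 308 kips

t_e = 0.707 × 0.5 = 0.3535 in.
R_nwl = 0.6 × 90 × 0.3535 × 17 = 324.5 kips (longitudinal, 2 welds).
R_nwt = 0.6 × 90 × 0.3535 × 4.5 = 85.9 kips (transverse, base value).
(i) R_nwl + R_nwt = 410.4 kips; (ii) 0.85 R_nwl + 1.5 R_nwt = 404.7 kips.
R_n = max = 410.4 kips [governs: (i)]; φR_n = 307.8 kips.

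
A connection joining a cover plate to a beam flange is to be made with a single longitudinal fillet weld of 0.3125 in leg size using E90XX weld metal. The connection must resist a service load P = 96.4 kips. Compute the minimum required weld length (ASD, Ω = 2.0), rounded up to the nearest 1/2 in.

L = 16.5 in

E90XX → F_EXX = 90 ksi.
Throat t_e = 0.707 × 0.3125 = 0.2209 in.
r_n/Ω = (0.6 × 90 × 0.2209) / 2.0 = 5.965 kip/in.
L_req = P / (r_n/Ω) = 96.4 / 5.965 = 16.16 in total.
Round up → use L = 16.5 in.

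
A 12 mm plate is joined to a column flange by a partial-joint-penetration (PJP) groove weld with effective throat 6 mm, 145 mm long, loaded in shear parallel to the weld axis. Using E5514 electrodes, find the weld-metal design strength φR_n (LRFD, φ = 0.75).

E55XX → F_EXX = 550 MPa.
Effective throat (given) t_e = 6 mm.
A_we = 6 × 145 = 870 mm².
F_nw = 0.6 F_EXX = 330 MPa.
φR_n = 0.75 × 330 × 870 × 10⁻³ = 215.3 kN.

φR_n ≈ 215 kN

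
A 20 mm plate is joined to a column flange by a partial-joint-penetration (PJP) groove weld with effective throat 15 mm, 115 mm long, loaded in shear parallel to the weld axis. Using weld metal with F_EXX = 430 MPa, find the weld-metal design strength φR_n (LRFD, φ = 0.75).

φR_n ≈ 334 kN

Effective throat (given) t_e = 15 mm.
A_we = 15 × 115 = 1725 mm².
F_nw = 0.6 F_EXX = 258 MPa.
φR_n = 0.75 × 258 × 1725 × 10⁻³ = 333.8 kN.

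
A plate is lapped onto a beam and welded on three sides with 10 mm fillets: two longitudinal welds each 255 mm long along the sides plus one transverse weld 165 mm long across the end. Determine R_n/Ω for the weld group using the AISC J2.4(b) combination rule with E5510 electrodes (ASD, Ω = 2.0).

R_n/Ω ≈ 794 kN

E55XX → F_EXX = 550 MPa.
t_e = 0.707 × 10 = 7.07 mm.
R_nwl = 0.6 × 550 × 7.07 × 510 × 10⁻³ = 1190 kN (longitudinal, 2 welds).
R_nwt = 0.6 × 550 × 7.07 × 165 × 10⁻³ = 385 kN (transverse, base value).
(i) R_nwl + R_nwt = 1575 kN; (ii) 0.85 R_nwl + 1.5 R_nwt = 1589 kN.
R_n = max = 1589 kN [governs: (ii)]; R_n/Ω = 794.4 kN.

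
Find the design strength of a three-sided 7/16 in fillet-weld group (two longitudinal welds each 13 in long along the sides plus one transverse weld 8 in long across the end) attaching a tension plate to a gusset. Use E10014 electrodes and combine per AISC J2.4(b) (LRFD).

φR_n ≈ 475 kip

E100XX → F_EXX = 100 ksi.
t_e = 0.707 × 0.4375 = 0.3093 in.
R_nwl = 0.6 × 100 × 0.3093 × 26 = 482.5 kip (longitudinal, 2 welds).
R_nwt = 0.6 × 100 × 0.3093 × 8 = 148.5 kip (transverse, base value).
(i) R_nwl + R_nwt = 631 kip; (ii) 0.85 R_nwl + 1.5 R_nwt = 632.9 kip.
R_n = max = 632.9 kip [governs: (ii)]; φR_n = 474.6 kip.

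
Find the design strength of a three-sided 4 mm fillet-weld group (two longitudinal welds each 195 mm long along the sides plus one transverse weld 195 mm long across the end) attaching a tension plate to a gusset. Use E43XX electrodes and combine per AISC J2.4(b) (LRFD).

φR_n ≈ 341 kN

E43XX → F_EXX = 430 MPa.
t_e = 0.707 × 4 = 2.828 mm.
R_nwl = 0.6 × 430 × 2.828 × 390 × 10⁻³ = 284.6 kN (longitudinal, 2 welds).
R_nwt = 0.6 × 430 × 2.828 × 195 × 10⁻³ = 142.3 kN (transverse, base value).
(i) R_nwl + R_nwt = 426.8 kN; (ii) 0.85 R_nwl + 1.5 R_nwt = 455.3 kN.
R_n = max = 455.3 kN [governs: (ii)]; φR_n = 341.5 kN.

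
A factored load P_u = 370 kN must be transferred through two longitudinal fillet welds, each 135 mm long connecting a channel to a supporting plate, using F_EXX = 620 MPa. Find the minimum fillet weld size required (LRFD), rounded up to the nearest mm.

w = 7 mm

Total weld length L = 270 mm.
Required throat t_e = P_u / (φ × 0.6 F_EXX × L) = 370 / (0.75 × 0.6 × 620 × 270 × 10⁻³) = 4.912 mm.
Required leg w = t_e / 0.707 = 6.947 mm → use 7 mm.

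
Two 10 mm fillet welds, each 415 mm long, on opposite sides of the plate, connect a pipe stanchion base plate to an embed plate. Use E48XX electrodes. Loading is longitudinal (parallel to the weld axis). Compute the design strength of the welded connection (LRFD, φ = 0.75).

φR_n ≈ 1270 kN

E48XX → F_EXX = 480 MPa.
Effective throat t_e = 0.707 × 10 = 7.07 mm.
Total length L = 830 mm; A_we = 7.07 × 830 = 5868 mm².
F_nw = 0.6 F_EXX = 0.6 × 480 = 288 MPa.
φR_n = 0.75 × 288 × 5868 × 10⁻³ = 1268 kN.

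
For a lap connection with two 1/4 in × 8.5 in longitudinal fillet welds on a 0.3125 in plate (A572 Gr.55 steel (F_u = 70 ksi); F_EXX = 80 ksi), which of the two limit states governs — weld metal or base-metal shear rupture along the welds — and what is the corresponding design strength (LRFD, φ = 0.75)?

φR_n ≈ 108 kips (weld metal governs)

t_e = 0.707 × 0.25 = 0.1767 in; L = 17 in.
Weld metal: φR_n = 0.75 × 0.6 × 80 × 0.1767 × 17 = 108.2 kips.
Base metal (shear rupture): φR_n = 0.75 × 0.6 × 70 × 0.3125 × 17 = 167.3 kips.
Governing: weld metal.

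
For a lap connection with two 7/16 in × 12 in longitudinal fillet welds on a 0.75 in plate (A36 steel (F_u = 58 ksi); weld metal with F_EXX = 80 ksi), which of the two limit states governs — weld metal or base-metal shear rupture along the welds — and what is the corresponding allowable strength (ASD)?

t_e = 0.707 × 0.4375 = 0.3093 in; L = 24 in.
Weld metal: R_n/Ω = (1/2.0) × 0.6 × 80 × 0.3093 × 24 = 178.2 kips.
Base metal (shear rupture): R_n/Ω = (1/2.0) × 0.6 × 58 × 0.75 × 24 = 313.2 kips.
Governing: weld metal.

R_n/Ω ≈ 178 kips (weld metal governs)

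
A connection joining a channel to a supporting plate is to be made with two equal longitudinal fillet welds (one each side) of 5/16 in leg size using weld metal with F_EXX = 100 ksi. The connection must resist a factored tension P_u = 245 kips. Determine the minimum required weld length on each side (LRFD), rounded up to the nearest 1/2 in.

Throat t_e = 0.707 × 0.3125 = 0.2209 in.
φr_n = 0.75 × 0.6 × 100 × 0.2209 = 9.942 kips/in.
L_req = P_u / φr_n = 245 / 9.942 = 24.64 in total.
Per side: 24.64 / 2 = 12.32 in.
Round up → use L = 12.5 in on each side.

L = 12.5 in on each side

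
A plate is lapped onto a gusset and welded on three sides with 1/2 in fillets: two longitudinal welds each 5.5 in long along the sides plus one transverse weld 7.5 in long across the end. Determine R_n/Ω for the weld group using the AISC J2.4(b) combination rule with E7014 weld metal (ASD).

E70XX → F_EXX = 70 ksi.
t_e = 0.707 × 0.5 = 0.3535 in.
R_nwl = 0.6 × 70 × 0.3535 × 11 = 163.3 kips (longitudinal, 2 welds).
R_nwt = 0.6 × 70 × 0.3535 × 7.5 = 111.4 kips (transverse, base value).
(i) R_nwl + R_nwt = 274.7 kips; (ii) 0.85 R_nwl + 1.5 R_nwt = 305.8 kips.
R_n = max = 305.8 kips [governs: (ii)]; R_n/Ω = 152.9 kips.

R_n/Ω ≈ 153 kips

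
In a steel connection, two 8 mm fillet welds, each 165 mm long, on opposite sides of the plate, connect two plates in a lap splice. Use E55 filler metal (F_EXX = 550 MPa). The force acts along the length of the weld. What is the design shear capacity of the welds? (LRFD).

φR_n ≈ 462 kN

Effective throat t_e = 0.707 × 8 = 5.656 mm.
Total length L = 330 mm; A_we = 5.656 × 330 = 1866 mm².
F_nw = 0.6 F_EXX = 0.6 × 550 = 330 MPa.
φR_n = 0.75 × 330 × 1866 × 10⁻³ = 462 kN.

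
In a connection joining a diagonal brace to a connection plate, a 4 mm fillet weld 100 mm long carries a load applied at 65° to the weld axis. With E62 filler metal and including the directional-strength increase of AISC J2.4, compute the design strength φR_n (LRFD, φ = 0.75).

φR_n ≈ 113 kN

E62XX → F_EXX = 620 MPa.
t_e = 0.707 × 4 = 2.828 mm; A_we = 2.828 × 100 = 282.8 mm².
Directional factor: 1.0 + 0.5 sin^1.5(65°) = 1.431.
F_nw = 0.6 × 620 × 1.431 = 532.5 MPa.
φR_n = 0.75 × 532.5 × 282.8 × 10⁻³ = 112.9 kN.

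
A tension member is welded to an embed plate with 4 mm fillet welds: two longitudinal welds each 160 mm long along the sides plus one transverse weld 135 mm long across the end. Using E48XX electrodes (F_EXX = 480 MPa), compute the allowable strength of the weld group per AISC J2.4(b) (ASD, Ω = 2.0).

t_e = 0.707 × 4 = 2.828 mm.
R_nwl = 0.6 × 480 × 2.828 × 320 × 10⁻³ = 260.6 kN (longitudinal, 2 welds).
R_nwt = 0.6 × 480 × 2.828 × 135 × 10⁻³ = 110 kN (transverse, base value).
(i) R_nwl + R_nwt = 370.6 kN; (ii) 0.85 R_nwl + 1.5 R_nwt = 386.5 kN.
R_n = max = 386.5 kN [governs: (ii)]; R_n/Ω = 193.2 kN.

R_n/Ω ≈ 193 kN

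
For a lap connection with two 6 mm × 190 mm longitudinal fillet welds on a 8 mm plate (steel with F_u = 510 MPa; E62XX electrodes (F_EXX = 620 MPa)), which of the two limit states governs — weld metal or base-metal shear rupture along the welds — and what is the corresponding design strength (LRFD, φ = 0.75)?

φR_n ≈ 450 kN (weld metal governs)

t_e = 0.707 × 6 = 4.242 mm; L = 380 mm.
Weld metal: φR_n = 0.75 × 0.6 × 620 × 4.242 × 380 × 10⁻³ = 449.7 kN.
Base metal (shear rupture): φR_n = 0.75 × 0.6 × 510 × 8 × 380 × 10⁻³ = 697.7 kN.
Governing: weld metal.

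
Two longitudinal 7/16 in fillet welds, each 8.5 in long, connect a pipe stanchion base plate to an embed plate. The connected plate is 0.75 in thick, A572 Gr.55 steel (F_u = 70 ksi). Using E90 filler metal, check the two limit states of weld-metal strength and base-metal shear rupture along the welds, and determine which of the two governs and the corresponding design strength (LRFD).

E90XX → F_EXX = 90 ksi.
t_e = 0.707 × 0.4375 = 0.3093 in; L = 17 in.
Weld metal: φR_n = 0.75 × 0.6 × 90 × 0.3093 × 17 = 213 kips.
Base metal (shear rupture): φR_n = 0.75 × 0.6 × 70 × 0.75 × 17 = 401.6 kips.
Governing: weld metal.

φR_n ≈ 213 kips (weld metal governs)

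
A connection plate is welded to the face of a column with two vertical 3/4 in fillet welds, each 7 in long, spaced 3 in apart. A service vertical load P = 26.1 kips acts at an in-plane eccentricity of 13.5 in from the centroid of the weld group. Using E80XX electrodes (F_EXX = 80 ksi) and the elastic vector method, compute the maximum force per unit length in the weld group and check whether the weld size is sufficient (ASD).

Total weld length L_w = 14 in. Treat welds as unit-width lines.
Polar moment about centroid: J = 2[d³/12 + d(b/2)²] = 2[7³/12 + 7×1.5²] = 88.67 in³.
Direct shear f_v = P/L_w = 26.1 / 14 = 1.864 kip/in (vertical).
Torsion M = P·e = 26.1 × 13.5 = 352.35 kip·in.
Critical point at (x, y) = (1.5, 3.5) from centroid. f_tx = M·y/J = 13.91 kip/in; f_ty = M·x/J = 5.961 kip/in.
Resultant f_max = √[f_tx² + (f_v + f_ty)²] = √[13.91² + (1.864 + 5.961)²] = 15.96 kip/in.
Capacity per unit length: r_n/Ω = (1/2.0) × 0.6 × 80 × (0.707 × 0.75) = 12.73 kip/in.
15.96 > 12.73 → NOT adequate.

f_max ≈ 16 kip/in; NOT adequate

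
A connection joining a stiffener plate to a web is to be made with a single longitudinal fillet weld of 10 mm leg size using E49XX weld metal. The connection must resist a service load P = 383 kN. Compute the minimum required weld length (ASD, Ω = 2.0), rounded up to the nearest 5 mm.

E49XX → F_EXX = 490 MPa.
Throat t_e = 0.707 × 10 = 7.07 mm.
r_n/Ω = (0.6 × 490 × 7.07) / 2.0 = 1039 N/mm = 1.039 kN/mm.
L_req = P / (r_n/Ω) = 383 / 1.039 = 368.5 mm total.
Round up → use L = 370 mm.

L = 370 mm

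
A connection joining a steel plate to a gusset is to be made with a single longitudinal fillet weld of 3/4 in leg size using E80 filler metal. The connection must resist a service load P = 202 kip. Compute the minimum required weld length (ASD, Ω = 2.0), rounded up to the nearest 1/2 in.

L = 16 in

E80XX → F_EXX = 80 ksi.
Throat t_e = 0.707 × 0.75 = 0.5302 in.
r_n/Ω = (0.6 × 80 × 0.5302) / 2.0 = 12.73 kip/in.
L_req = P / (r_n/Ω) = 202 / 12.73 = 15.87 in total.
Round up → use L = 16 in.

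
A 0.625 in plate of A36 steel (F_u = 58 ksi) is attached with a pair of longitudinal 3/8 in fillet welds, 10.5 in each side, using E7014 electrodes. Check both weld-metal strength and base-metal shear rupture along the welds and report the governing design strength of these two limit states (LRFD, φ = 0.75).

E70XX → F_EXX = 70 ksi.
t_e = 0.707 × 0.375 = 0.2651 in; L = 21 in.
Weld metal: φR_n = 0.75 × 0.6 × 70 × 0.2651 × 21 = 175.4 kip.
Base metal (shear rupture): φR_n = 0.75 × 0.6 × 58 × 0.625 × 21 = 342.6 kip.
Governing: weld metal.

φR_n ≈ 175 kip (weld metal governs)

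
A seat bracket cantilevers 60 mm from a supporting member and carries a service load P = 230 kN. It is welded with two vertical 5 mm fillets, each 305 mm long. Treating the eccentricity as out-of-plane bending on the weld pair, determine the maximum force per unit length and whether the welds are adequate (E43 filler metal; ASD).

E43XX → F_EXX = 430 MPa.
L_w = 2 × 305 = 610 mm; section modulus (unit throat) S = 2 × L²/6 = 31010 mm².
Direct shear f_v = P/L_w = 230×10³/610 = 377 N/mm.
Moment M = P × e = 230×10³ × 60 = 13800000 N·mm; bending f_b = M/S = 445 N/mm.
f_max = √(f_v² + f_b²) = √(377² + 445²) = 583.3 N/mm.
r_n/Ω = (1/2.0) × 0.6 × 430 × (0.707 × 5) = 456 N/mm → NOT adequate.

f_max ≈ 583 N/mm; NOT adequate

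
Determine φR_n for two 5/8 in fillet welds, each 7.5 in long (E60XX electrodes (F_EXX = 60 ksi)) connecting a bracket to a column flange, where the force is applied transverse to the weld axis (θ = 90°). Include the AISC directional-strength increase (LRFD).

φR_n ≈ 268 kip

t_e = 0.707 × 0.625 = 0.4419 in; A_we = 0.4419 × 15 = 6.628 in².
Directional factor: 1.0 + 0.5 sin^1.5(90°) = 1.5.
F_nw = 0.6 × 60 × 1.5 = 54 ksi.
φR_n = 0.75 × 54 × 6.628 = 268.4 kip.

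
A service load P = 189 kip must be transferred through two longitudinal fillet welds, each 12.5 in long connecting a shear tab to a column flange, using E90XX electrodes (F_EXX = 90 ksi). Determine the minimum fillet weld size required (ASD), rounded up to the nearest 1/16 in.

Total weld length L = 25 in.
Required throat t_e = P × Ω / (0.6 F_EXX × L) = 189 × 2.0 / (0.6 × 90 × 25) = 0.28 in.
Required leg w = t_e / 0.707 = 0.396 in → use 7/16 in.

w = 7/16 in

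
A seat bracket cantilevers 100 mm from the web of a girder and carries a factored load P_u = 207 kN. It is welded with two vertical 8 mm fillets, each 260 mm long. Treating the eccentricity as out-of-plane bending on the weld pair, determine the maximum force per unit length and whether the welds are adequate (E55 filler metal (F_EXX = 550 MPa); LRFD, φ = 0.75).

L_w = 2 × 260 = 520 mm; section modulus (unit throat) S = 2 × L²/6 = 22530 mm².
Direct shear f_v = P/L_w = 207×10³/520 = 398.1 N/mm.
Moment M = P × e = 207×10³ × 100 = 20700000 N·mm; bending f_b = M/S = 918.6 N/mm.
f_max = √(f_v² + f_b²) = √(398.1² + 918.6²) = 1001 N/mm.
φr_n = 0.75 × 0.6 × 550 × (0.707 × 8) = 1400 N/mm → adequate.

f_max ≈ 1000 N/mm; adequate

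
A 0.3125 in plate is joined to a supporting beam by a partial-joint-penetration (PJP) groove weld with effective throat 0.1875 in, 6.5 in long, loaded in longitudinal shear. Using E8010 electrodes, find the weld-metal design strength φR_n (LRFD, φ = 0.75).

E80XX → F_EXX = 80 ksi.
Effective throat (given) t_e = 0.1875 in.
A_we = 0.1875 × 6.5 = 1.219 in².
F_nw = 0.6 F_EXX = 48 ksi.
φR_n = 0.75 × 48 × 1.219 = 43.88 kips.

φR_n ≈ 43.9 kips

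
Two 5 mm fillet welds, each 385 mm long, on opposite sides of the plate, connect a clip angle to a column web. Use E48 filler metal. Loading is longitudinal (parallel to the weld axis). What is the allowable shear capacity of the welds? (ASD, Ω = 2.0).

R_n/Ω ≈ 392 kN

E48XX → F_EXX = 480 MPa.
Effective throat t_e = 0.707 × 5 = 3.535 mm.
Total length L = 770 mm; A_we = 3.535 × 770 = 2722 mm².
F_nw = 0.6 F_EXX = 0.6 × 480 = 288 MPa.
R_n = 288 × 2722 × 10⁻³ = 783.9 kN; R_n/Ω = 783.9/2.0 = 392 kN.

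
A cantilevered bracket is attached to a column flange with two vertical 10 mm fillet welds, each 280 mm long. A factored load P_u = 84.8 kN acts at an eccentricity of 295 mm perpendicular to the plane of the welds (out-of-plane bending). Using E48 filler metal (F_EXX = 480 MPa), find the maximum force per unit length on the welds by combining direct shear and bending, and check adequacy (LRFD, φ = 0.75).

f_max ≈ 969 N/mm; adequate

L_w = 2 × 280 = 560 mm; section modulus (unit throat) S = 2 × L²/6 = 26130 mm².
Direct shear f_v = P/L_w = 84.8×10³/560 = 151.4 N/mm.
Moment M = P × e = 84.8×10³ × 295 = 25016000 N·mm; bending f_b = M/S = 957.2 N/mm.
f_max = √(f_v² + f_b²) = √(151.4² + 957.2²) = 969.1 N/mm.
φr_n = 0.75 × 0.6 × 480 × (0.707 × 10) = 1527 N/mm → adequate.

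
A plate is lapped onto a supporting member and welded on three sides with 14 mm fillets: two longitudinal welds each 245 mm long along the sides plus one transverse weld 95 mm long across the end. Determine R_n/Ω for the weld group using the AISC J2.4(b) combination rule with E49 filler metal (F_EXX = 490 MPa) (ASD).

R_n/Ω ≈ 851 kN

t_e = 0.707 × 14 = 9.898 mm.
R_nwl = 0.6 × 490 × 9.898 × 490 × 10⁻³ = 1426 kN (longitudinal, 2 welds).
R_nwt = 0.6 × 490 × 9.898 × 95 × 10⁻³ = 276.5 kN (transverse, base value).
(i) R_nwl + R_nwt = 1702 kN; (ii) 0.85 R_nwl + 1.5 R_nwt = 1627 kN.
R_n = max = 1702 kN [governs: (i)]; R_n/Ω = 851.2 kN.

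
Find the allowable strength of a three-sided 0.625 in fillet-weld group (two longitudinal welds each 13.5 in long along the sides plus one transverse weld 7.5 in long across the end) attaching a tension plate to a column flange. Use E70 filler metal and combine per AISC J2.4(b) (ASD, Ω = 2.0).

E70XX → F_EXX = 70 ksi.
t_e = 0.707 × 0.625 = 0.4419 in.
R_nwl = 0.6 × 70 × 0.4419 × 27 = 501.1 kips (longitudinal, 2 welds).
R_nwt = 0.6 × 70 × 0.4419 × 7.5 = 139.2 kips (transverse, base value).
(i) R_nwl + R_nwt = 640.3 kips; (ii) 0.85 R_nwl + 1.5 R_nwt = 634.7 kips.
R_n = max = 640.3 kips [governs: (i)]; R_n/Ω = 320.1 kips.

R_n/Ω ≈ 320 kips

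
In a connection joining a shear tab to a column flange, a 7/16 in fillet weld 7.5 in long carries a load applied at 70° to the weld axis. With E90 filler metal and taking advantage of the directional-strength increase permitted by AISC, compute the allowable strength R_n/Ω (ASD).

E90XX → F_EXX = 90 ksi.
t_e = 0.707 × 0.4375 = 0.3093 in; A_we = 0.3093 × 7.5 = 2.32 in².
Directional factor: 1.0 + 0.5 sin^1.5(70°) = 1.455.
F_nw = 0.6 × 90 × 1.455 = 78.59 ksi.
R_n/Ω = (78.59 × 2.32) / 2.0 = 91.16 kips.

R_n/Ω ≈ 91.2 kips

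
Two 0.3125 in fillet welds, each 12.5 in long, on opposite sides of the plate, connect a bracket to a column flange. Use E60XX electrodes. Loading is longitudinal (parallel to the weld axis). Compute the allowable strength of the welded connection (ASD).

E60XX → F_EXX = 60 ksi.
Effective throat t_e = 0.707 × 0.3125 = 0.2209 in.
Total length L = 25 in; A_we = 0.2209 × 25 = 5.523 in².
F_nw = 0.6 F_EXX = 0.6 × 60 = 36 ksi.
R_n = 36 × 5.523 = 198.8 kips; R_n/Ω = 198.8/2.0 = 99.42 kips.

R_n/Ω ≈ 99.4 kips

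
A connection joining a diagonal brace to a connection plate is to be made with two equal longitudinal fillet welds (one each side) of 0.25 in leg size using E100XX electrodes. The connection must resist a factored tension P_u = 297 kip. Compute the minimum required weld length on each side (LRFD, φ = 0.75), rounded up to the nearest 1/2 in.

E100XX → F_EXX = 100 ksi.
Throat t_e = 0.707 × 0.25 = 0.1767 in.
φr_n = 0.75 × 0.6 × 100 × 0.1767 = 7.954 kip/in.
L_req = P_u / φr_n = 297 / 7.954 = 37.34 in total.
Per side: 37.34 / 2 = 18.67 in.
Round up → use L = 19 in on each side.

L = 19 in on each side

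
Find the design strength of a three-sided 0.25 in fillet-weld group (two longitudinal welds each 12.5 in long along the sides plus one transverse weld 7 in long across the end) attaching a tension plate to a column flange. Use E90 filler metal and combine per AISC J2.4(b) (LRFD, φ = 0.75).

E90XX → F_EXX = 90 ksi.
t_e = 0.707 × 0.25 = 0.1767 in.
R_nwl = 0.6 × 90 × 0.1767 × 25 = 238.6 kips (longitudinal, 2 welds).
R_nwt = 0.6 × 90 × 0.1767 × 7 = 66.81 kips (transverse, base value).
(i) R_nwl + R_nwt = 305.4 kips; (ii) 0.85 R_nwl + 1.5 R_nwt = 303 kips.
R_n = max = 305.4 kips [governs: (i)]; φR_n = 229.1 kips.

φR_n ≈ 229 kips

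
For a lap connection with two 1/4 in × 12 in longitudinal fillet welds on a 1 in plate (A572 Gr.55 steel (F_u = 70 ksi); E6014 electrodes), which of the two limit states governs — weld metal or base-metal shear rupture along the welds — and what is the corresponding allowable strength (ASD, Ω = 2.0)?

E60XX → F_EXX = 60 ksi.
t_e = 0.707 × 0.25 = 0.1767 in; L = 24 in.
Weld metal: R_n/Ω = (1/2.0) × 0.6 × 60 × 0.1767 × 24 = 76.36 kips.
Base metal (shear rupture): R_n/Ω = (1/2.0) × 0.6 × 70 × 1 × 24 = 504 kips.
Governing: weld metal.

R_n/Ω ≈ 76.4 kips (weld metal governs)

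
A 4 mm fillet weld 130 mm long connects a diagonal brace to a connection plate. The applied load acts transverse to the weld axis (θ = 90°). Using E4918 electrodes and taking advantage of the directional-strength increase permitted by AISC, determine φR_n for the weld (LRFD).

E49XX → F_EXX = 490 MPa.
t_e = 0.707 × 4 = 2.828 mm; A_we = 2.828 × 130 = 367.6 mm².
Directional factor: 1.0 + 0.5 sin^1.5(90°) = 1.5.
F_nw = 0.6 × 490 × 1.5 = 441 MPa.
φR_n = 0.75 × 441 × 367.6 × 10⁻³ = 121.6 kN.

φR_n ≈ 122 kN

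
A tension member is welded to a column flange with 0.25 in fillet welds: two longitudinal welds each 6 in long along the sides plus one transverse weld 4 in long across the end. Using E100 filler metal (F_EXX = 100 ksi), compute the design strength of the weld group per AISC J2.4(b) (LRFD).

φR_n ≈ 129 kips

t_e = 0.707 × 0.25 = 0.1767 in.
R_nwl = 0.6 × 100 × 0.1767 × 12 = 127.3 kips (longitudinal, 2 welds).
R_nwt = 0.6 × 100 × 0.1767 × 4 = 42.42 kips (transverse, base value).
(i) R_nwl + R_nwt = 169.7 kips; (ii) 0.85 R_nwl + 1.5 R_nwt = 171.8 kips.
R_n = max = 171.8 kips [governs: (ii)]; φR_n = 128.9 kips.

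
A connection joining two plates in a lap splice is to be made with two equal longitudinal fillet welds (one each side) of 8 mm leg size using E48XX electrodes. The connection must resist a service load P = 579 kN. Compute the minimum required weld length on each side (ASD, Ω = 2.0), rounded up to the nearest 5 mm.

E48XX → F_EXX = 480 MPa.
Throat t_e = 0.707 × 8 = 5.656 mm.
r_n/Ω = (0.6 × 480 × 5.656) / 2.0 = 814.5 N/mm = 0.8145 kN/mm.
L_req = P / (r_n/Ω) = 579 / 0.8145 = 710.9 mm total.
Per side: 710.9 / 2 = 355.4 mm.
Round up → use L = 360 mm on each side.

L = 360 mm on each side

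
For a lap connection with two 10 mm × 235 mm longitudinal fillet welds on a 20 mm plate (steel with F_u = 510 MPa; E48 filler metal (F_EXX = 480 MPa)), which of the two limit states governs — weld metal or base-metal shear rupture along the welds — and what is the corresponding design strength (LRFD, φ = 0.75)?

t_e = 0.707 × 10 = 7.07 mm; L = 470 mm.
Weld metal: φR_n = 0.75 × 0.6 × 480 × 7.07 × 470 × 10⁻³ = 717.7 kN.
Base metal (shear rupture): φR_n = 0.75 × 0.6 × 510 × 20 × 470 × 10⁻³ = 2157 kN.
Governing: weld metal.

φR_n ≈ 718 kN (weld metal governs)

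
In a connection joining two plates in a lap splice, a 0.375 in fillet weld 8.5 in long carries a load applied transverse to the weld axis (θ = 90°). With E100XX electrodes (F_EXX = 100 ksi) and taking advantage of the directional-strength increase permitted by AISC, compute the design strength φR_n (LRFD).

φR_n ≈ 152 kips

t_e = 0.707 × 0.375 = 0.2651 in; A_we = 0.2651 × 8.5 = 2.254 in².
Directional factor: 1.0 + 0.5 sin^1.5(90°) = 1.5.
F_nw = 0.6 × 100 × 1.5 = 90 ksi.
φR_n = 0.75 × 90 × 2.254 = 152.1 kips.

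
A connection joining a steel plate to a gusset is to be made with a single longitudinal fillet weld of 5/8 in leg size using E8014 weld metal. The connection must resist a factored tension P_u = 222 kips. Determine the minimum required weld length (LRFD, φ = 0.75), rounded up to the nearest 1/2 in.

L = 14 in

E80XX → F_EXX = 80 ksi.
Throat t_e = 0.707 × 0.625 = 0.4419 in.
φr_n = 0.75 × 0.6 × 80 × 0.4419 = 15.91 kips/in.
L_req = P_u / φr_n = 222 / 15.91 = 13.96 in total.
Round up → use L = 14 in.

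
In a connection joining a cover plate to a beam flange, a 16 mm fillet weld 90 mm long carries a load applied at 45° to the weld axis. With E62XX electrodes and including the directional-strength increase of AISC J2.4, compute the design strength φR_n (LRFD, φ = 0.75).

E62XX → F_EXX = 620 MPa.
t_e = 0.707 × 16 = 11.31 mm; A_we = 11.31 × 90 = 1018 mm².
Directional factor: 1.0 + 0.5 sin^1.5(45°) = 1.297.
F_nw = 0.6 × 620 × 1.297 = 482.6 MPa.
φR_n = 0.75 × 482.6 × 1018 × 10⁻³ = 368.5 kN.

φR_n ≈ 368 kN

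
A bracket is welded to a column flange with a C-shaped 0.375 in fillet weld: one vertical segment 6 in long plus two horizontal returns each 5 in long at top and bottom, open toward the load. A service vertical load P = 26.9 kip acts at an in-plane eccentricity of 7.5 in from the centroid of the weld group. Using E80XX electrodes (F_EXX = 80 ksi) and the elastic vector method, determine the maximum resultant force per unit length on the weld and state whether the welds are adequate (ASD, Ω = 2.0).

Total weld length L_w = 16 in. Treat welds as unit-width lines.
Centroid: x̄ = 2×5×2.5 / 16 = 1.562 in from the vertical weld.
Polar moment about centroid: J = I_x + I_y = [6³/12 + 2×5×3²] + [6×1.562² + 2(5³/12 + 5×0.9375²)] = 152.3 in³.
Direct shear f_v = P/L_w = 26.9 / 16 = 1.681 kip/in (vertical).
Torsion M = P·e = 26.9 × 7.5 = 201.75 kip·in.
Critical point at (x, y) = (3.438, 3) from centroid. f_tx = M·y/J = 3.975 kip/in; f_ty = M·x/J = 4.554 kip/in.
Resultant f_max = √[f_tx² + (f_v + f_ty)²] = √[3.975² + (1.681 + 4.554)²] = 7.395 kip/in.
Capacity per unit length: r_n/Ω = (1/2.0) × 0.6 × 80 × (0.707 × 0.375) = 6.363 kip/in.
7.395 > 6.363 → NOT adequate.

f_max ≈ 7.39 kip/in; NOT adequate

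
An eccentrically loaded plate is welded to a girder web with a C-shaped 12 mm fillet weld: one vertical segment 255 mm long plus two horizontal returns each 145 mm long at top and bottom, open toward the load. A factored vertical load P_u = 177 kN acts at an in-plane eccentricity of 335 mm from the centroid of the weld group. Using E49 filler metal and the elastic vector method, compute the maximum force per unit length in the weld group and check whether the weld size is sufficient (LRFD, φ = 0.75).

f_max ≈ 1570 N/mm; adequate

E49XX → F_EXX = 490 MPa.
Total weld length L_w = 545 mm. Treat welds as unit-width lines.
Centroid: x̄ = 2×145×72.5 / 545 = 38.58 mm from the vertical weld.
Polar moment about centroid: J = I_x + I_y = [255³/12 + 2×145×127.5²] + [255×38.58² + 2(145³/12 + 145×33.92²)] = 7317000 mm³.
Direct shear f_v = P/L_w = 177×10³ / 545 = 324.8 N/mm (vertical).
Torsion M = P·e = 177×10³ × 335 = 59295000 N·mm.
Critical point at (x, y) = (106.4, 127.5) from centroid. f_tx = M·y/J = 1033 N/mm; f_ty = M·x/J = 862.4 N/mm.
Resultant f_max = √[f_tx² + (f_v + f_ty)²] = √[1033² + (324.8 + 862.4)²] = 1574 N/mm.
Capacity per unit length: φr_n = 0.75 × 0.6 × 490 × (0.707 × 12) = 1871 N/mm.
1574 ≤ 1871 → adequate.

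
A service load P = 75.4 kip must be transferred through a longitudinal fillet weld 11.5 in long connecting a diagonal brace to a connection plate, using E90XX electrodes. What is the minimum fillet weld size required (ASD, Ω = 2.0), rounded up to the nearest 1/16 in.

E90XX → F_EXX = 90 ksi.
Total weld length L = 11.5 in.
Required throat t_e = P × Ω / (0.6 F_EXX × L) = 75.4 × 2.0 / (0.6 × 90 × 11.5) = 0.2428 in.
Required leg w = t_e / 0.707 = 0.3435 in → use 3/8 in.

w = 3/8 in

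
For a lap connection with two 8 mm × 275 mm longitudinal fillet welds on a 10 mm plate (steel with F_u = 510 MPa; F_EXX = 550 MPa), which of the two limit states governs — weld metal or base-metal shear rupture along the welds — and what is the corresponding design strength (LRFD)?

t_e = 0.707 × 8 = 5.656 mm; L = 550 mm.
Weld metal: φR_n = 0.75 × 0.6 × 550 × 5.656 × 550 × 10⁻³ = 769.9 kN.
Base metal (shear rupture): φR_n = 0.75 × 0.6 × 510 × 10 × 550 × 10⁻³ = 1262 kN.
Governing: weld metal.

φR_n ≈ 770 kN (weld metal governs)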